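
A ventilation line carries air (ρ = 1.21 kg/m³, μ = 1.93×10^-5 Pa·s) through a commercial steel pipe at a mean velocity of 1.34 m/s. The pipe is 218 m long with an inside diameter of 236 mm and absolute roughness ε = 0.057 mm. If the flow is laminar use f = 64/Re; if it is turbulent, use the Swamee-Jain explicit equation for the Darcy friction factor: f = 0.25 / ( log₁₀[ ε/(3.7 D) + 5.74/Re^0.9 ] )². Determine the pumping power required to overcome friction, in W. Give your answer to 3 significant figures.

Reynolds number Re = ρVD/μ = 1.21 · 1.34 · 0.236 / 1.93e-05 = 1.983e+04.
Re > 4000 → turbulent. Relative roughness ε/D = 5.7e-05/0.236 = 0.000242. Swamee-Jain: f = 0.25/(log₁₀[0.000242/3.7 + 5.74/1.983e+04^0.9])² = 0.25/(log₁₀[6.53e-05 + 0.000779])² = 0.25/(-3.074)² = 0.02646.
Darcy-Weisbach: ΔP = f(L/D)(ρV²/2) = 0.02646·(218/0.236)·(1.21·1.34²/2) = 0.02646·923.7·1.086 = 26.55 Pa.
Q = V·A = 1.34·0.04374 = 0.05862 m³/s.
Pumping power P = QΔP = 0.05862·26.55 = 1.557 W = 1.56 W.

P ≈ 1.56 W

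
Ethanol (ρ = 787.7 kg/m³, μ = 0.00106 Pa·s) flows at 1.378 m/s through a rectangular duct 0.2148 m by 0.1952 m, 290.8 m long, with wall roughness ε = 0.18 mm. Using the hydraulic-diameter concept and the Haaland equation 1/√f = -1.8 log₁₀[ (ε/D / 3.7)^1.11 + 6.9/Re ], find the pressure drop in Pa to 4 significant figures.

Hydraulic diameter D_h = 4A/P = 4·(0.2148·0.1952)/(2·(0.2148+0.1952)) = 0.1677/0.82 = 0.2045 m.
Re = ρVD_h/μ = 787.7·1.378·0.2045/0.00106 = 2.094e+05.
ε/D_h = 0.00018/0.2045 = 0.00088; Haaland gives 1/√f = -1.8 log₁₀[9.5e-05+3.29e-05] = 7.007, so f = 0.02037.
ΔP = f(L/D_h)(ρV²/2) = 0.02037·290.8/0.2045·747.9 = 2.165e+04 Pa.

ΔP ≈ 21650 Pa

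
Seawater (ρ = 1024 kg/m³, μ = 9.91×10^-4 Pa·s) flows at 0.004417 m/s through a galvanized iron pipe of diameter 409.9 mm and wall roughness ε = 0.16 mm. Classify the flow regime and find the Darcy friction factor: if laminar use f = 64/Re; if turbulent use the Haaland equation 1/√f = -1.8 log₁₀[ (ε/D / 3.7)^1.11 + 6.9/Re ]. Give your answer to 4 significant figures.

Re = ρVD/μ = 1024·0.004417·0.4099/0.000991 = 1871.
Re < 2300 → laminar, so f = 64/Re = 0.03421 (roughness is irrelevant in laminar flow).

f ≈ 0.03421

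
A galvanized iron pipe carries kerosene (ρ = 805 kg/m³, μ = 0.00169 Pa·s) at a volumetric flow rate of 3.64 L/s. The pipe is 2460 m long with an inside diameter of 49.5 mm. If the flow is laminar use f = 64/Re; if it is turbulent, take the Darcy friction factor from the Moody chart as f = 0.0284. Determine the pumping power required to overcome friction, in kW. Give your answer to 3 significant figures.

P ≈ 7.40 kW

Q = 3.64 L/s = 3.64/1000 = 0.00364 m³/s.
Cross-sectional area A = πD²/4 = π(0.0495)²/4 = 0.001924 m²; mean velocity V = Q/A = 0.00364/0.001924 = 1.891 m/s.
Reynolds number Re = ρVD/μ = 805 · 1.891 · 0.0495 / 0.00169 = 4.46e+04.
Re > 4000 → turbulent; use the Moody-chart value f = 0.0284.
Darcy-Weisbach: ΔP = f(L/D)(ρV²/2) = 0.0284·(2460/0.0495)·(805·1.891²/2) = 0.0284·4.97e+04·1440 = 2.032e+06 Pa.
Pumping power P = QΔP = 0.00364·2.032e+06 = 7398 W = 7.40 kW.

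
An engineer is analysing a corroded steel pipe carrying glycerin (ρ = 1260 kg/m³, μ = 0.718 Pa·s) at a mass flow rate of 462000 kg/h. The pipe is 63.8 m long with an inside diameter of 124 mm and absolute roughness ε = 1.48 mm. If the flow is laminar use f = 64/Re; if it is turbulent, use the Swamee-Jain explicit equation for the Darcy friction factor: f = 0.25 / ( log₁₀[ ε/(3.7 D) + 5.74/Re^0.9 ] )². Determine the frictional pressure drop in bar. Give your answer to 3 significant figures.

ṁ = 462000 kg/h = 462000/3600 = 128.3 kg/s.
A = πD²/4 = π(0.124)²/4 = 0.01208 m²; mean velocity V = ṁ/(ρA) = 128.3/(1260 · 0.01208) = 8.434 m/s.
Reynolds number Re = ρVD/μ = 1260 · 8.434 · 0.124 / 0.718 = 1835.
Re < 2300 → laminar flow, so f = 64/Re = 64/1835 = 0.03487 (the turbulent correlation is not needed).
Darcy-Weisbach: ΔP = f(L/D)(ρV²/2) = 0.03487·(63.8/0.124)·(1260·8.434²/2) = 0.03487·514.5·4.481e+04 = 8.041e+05 Pa.
ΔP = 8.041e+05 Pa = 8.04 bar.

ΔP ≈ 8.04 bar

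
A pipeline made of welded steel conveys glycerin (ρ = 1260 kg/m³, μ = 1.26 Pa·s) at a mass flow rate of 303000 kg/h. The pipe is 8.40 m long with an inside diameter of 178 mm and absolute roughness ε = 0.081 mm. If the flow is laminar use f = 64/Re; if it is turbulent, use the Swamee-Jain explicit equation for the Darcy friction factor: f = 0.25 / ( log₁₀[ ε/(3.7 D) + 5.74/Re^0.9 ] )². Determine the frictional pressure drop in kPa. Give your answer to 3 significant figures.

ṁ = 303000 kg/h = 303000/3600 = 84.17 kg/s.
A = πD²/4 = π(0.178)²/4 = 0.02488 m²; mean velocity V = ṁ/(ρA) = 84.17/(1260 · 0.02488) = 2.684 m/s.
Reynolds number Re = ρVD/μ = 1260 · 2.684 · 0.178 / 1.26 = 477.8.
Re < 2300 → laminar flow, so f = 64/Re = 64/477.8 = 0.1339 (the turbulent correlation is not needed).
Darcy-Weisbach: ΔP = f(L/D)(ρV²/2) = 0.1339·(8.4/0.178)·(1260·2.684²/2) = 0.1339·47.19·4540 = 2.869e+04 Pa.
ΔP = 2.869e+04 Pa = 28.7 kPa.

ΔP ≈ 28.7 kPa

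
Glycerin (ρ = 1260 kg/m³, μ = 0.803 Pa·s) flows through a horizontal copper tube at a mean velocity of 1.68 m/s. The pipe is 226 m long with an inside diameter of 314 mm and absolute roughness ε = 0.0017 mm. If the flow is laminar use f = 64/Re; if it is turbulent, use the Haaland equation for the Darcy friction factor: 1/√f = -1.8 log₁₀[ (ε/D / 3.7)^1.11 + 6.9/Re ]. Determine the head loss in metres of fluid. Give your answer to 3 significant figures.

h_f ≈ 8.01 m

Reynolds number Re = ρVD/μ = 1260 · 1.68 · 0.314 / 0.803 = 827.7.
Re < 2300 → laminar flow, so f = 64/Re = 64/827.7 = 0.07732 (the turbulent correlation is not needed).
Darcy-Weisbach: ΔP = f(L/D)(ρV²/2) = 0.07732·(226/0.314)·(1260·1.68²/2) = 0.07732·719.7·1778 = 9.895e+04 Pa.
Head loss h_f = ΔP/(ρg) = 9.895e+04/(1260·9.81) = 8.01 m.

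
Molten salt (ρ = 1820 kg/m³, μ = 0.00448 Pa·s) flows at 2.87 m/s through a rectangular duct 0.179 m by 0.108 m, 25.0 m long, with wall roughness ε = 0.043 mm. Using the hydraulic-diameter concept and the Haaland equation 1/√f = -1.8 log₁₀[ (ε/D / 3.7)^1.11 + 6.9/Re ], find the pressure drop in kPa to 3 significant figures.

Hydraulic diameter D_h = 4A/P = 4·(0.179·0.108)/(2·(0.179+0.108)) = 0.07733/0.574 = 0.1347 m.
Re = ρVD_h/μ = 1820·2.87·0.1347/0.00448 = 1.571e+05.
ε/D_h = 4.3e-05/0.1347 = 0.000319; Haaland gives 1/√f = -1.8 log₁₀[3.08e-05+4.39e-05] = 7.428, so f = 0.01813.
ΔP = f(L/D_h)(ρV²/2) = 0.01813·25/0.1347·7496 = 2.521e+04 Pa.
ΔP = 25.2 kPa.

ΔP ≈ 25.2 kPa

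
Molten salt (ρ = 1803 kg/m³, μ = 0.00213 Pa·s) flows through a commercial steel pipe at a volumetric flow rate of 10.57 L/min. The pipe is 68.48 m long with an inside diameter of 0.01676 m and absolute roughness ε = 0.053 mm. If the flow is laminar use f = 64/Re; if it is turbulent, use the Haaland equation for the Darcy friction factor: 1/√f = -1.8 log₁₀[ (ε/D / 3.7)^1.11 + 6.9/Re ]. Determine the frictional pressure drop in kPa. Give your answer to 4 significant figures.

ΔP ≈ 80.59 kPa

Q = 10.57 L/min = 10.57/60000 = 0.0001762 m³/s.
Cross-sectional area A = πD²/4 = π(0.01676)²/4 = 0.0002206 m²; mean velocity V = Q/A = 0.0001762/0.0002206 = 0.7985 m/s.
Reynolds number Re = ρVD/μ = 1803 · 0.7985 · 0.01676 / 0.00213 = 1.133e+04.
Re > 4000 → turbulent. Relative roughness ε/D = 5.3e-05/0.01676 = 0.00316. Haaland: 1/√f = -1.8 log₁₀[(0.00316/3.7)^1.11 + 6.9/1.133e+04] = -1.8 log₁₀[0.000393 + 0.000609] = 5.398, so f = 0.03431.
Darcy-Weisbach: ΔP = f(L/D)(ρV²/2) = 0.03431·(68.48/0.01676)·(1803·0.7985²/2) = 0.03431·4086·574.8 = 8.059e+04 Pa.
ΔP = 8.059e+04 Pa = 80.59 kPa.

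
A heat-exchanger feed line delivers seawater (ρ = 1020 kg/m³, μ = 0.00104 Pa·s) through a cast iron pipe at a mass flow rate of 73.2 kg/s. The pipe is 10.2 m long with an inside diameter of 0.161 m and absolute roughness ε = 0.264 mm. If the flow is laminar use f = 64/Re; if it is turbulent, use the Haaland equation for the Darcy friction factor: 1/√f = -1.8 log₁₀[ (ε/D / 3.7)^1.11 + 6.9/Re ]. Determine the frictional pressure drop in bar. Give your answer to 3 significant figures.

ΔP ≈ 0.0908 bar

A = πD²/4 = π(0.161)²/4 = 0.02036 m²; mean velocity V = ṁ/(ρA) = 73.2/(1020 · 0.02036) = 3.525 m/s.
Reynolds number Re = ρVD/μ = 1020 · 3.525 · 0.161 / 0.00104 = 5.566e+05.
Re > 4000 → turbulent. Relative roughness ε/D = 0.000264/0.161 = 0.00164. Haaland: 1/√f = -1.8 log₁₀[(0.00164/3.7)^1.11 + 6.9/5.566e+05] = -1.8 log₁₀[0.00019 + 1.24e-05] = 6.651, so f = 0.02261.
Darcy-Weisbach: ΔP = f(L/D)(ρV²/2) = 0.02261·(10.2/0.161)·(1020·3.525²/2) = 0.02261·63.35·6337 = 9077 Pa.
ΔP = 9077 Pa = 0.0908 bar.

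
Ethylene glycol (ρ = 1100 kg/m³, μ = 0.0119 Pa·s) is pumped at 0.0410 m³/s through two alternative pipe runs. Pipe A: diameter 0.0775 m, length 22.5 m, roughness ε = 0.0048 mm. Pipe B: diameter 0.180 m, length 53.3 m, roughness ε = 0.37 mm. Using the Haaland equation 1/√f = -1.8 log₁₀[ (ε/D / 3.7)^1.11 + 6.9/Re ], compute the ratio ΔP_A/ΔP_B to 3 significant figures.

ΔP_A/ΔP_B ≈ 20.1

Pipe A: V = Q/A = 0.041/0.004717 = 8.691 m/s; Re = 6.226e+04; ε/D = 6.19e-05; Haaland → f = 0.01992; ΔP_A = f(L/D)(ρV²/2) = 2.403e+05 Pa.
Pipe B: V = Q/A = 0.041/0.02545 = 1.611 m/s; Re = 2.681e+04; ε/D = 0.00206; Haaland → f = 0.02834; ΔP_B = f(L/D)(ρV²/2) = 1.198e+04 Pa.
ΔP_A/ΔP_B = 2.403e+05/1.198e+04 = 20.1.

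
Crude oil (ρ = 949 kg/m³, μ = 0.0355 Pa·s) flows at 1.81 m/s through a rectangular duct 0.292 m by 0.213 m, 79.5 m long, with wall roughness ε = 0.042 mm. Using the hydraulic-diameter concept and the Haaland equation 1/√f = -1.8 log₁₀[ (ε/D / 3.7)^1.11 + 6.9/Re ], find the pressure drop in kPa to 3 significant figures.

ΔP ≈ 14.9 kPa

Hydraulic diameter D_h = 4A/P = 4·(0.292·0.213)/(2·(0.292+0.213)) = 0.2488/1.01 = 0.2463 m.
Re = ρVD_h/μ = 949·1.81·0.2463/0.0355 = 1.192e+04.
ε/D_h = 4.2e-05/0.2463 = 0.000171; Haaland gives 1/√f = -1.8 log₁₀[1.54e-05+0.000579] = 5.807, so f = 0.02966.
ΔP = f(L/D_h)(ρV²/2) = 0.02966·79.5/0.2463·1555 = 1.488e+04 Pa.
ΔP = 14.9 kPa.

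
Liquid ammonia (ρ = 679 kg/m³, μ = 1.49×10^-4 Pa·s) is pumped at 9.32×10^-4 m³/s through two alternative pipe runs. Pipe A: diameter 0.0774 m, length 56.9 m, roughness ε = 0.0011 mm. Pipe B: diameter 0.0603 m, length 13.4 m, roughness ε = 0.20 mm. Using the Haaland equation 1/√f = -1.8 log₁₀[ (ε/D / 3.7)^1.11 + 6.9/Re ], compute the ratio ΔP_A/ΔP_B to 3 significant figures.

ΔP_A/ΔP_B ≈ 0.833

Pipe A: V = Q/A = 0.000932/0.004705 = 0.1981 m/s; Re = 6.987e+04; ε/D = 1.42e-05; Haaland → f = 0.01928; ΔP_A = f(L/D)(ρV²/2) = 188.8 Pa.
Pipe B: V = Q/A = 0.000932/0.002856 = 0.3264 m/s; Re = 8.968e+04; ε/D = 0.00332; Haaland → f = 0.02819; ΔP_B = f(L/D)(ρV²/2) = 226.5 Pa.
ΔP_A/ΔP_B = 188.8/226.5 = 0.833.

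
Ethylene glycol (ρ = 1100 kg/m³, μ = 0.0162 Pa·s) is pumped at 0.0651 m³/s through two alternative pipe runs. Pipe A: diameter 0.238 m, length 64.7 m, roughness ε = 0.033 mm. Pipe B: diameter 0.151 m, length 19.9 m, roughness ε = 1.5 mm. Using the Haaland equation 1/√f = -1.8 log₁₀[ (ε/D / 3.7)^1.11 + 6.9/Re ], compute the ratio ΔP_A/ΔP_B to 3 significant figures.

ΔP_A/ΔP_B ≈ 0.212

Pipe A: V = Q/A = 0.0651/0.04449 = 1.463 m/s; Re = 2.365e+04; ε/D = 0.000139; Haaland → f = 0.02495; ΔP_A = f(L/D)(ρV²/2) = 7988 Pa.
Pipe B: V = Q/A = 0.0651/0.01791 = 3.635 m/s; Re = 3.727e+04; ε/D = 0.00993; Haaland → f = 0.03937; ΔP_B = f(L/D)(ρV²/2) = 3.771e+04 Pa.
ΔP_A/ΔP_B = 7988/3.771e+04 = 0.212.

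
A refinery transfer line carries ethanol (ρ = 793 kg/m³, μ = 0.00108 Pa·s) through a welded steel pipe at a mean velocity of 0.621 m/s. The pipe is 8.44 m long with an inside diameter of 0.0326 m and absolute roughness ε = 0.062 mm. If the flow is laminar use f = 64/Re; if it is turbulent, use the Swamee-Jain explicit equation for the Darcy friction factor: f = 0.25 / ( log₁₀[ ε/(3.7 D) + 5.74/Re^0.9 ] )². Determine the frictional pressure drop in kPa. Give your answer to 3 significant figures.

ΔP ≈ 1.25 kPa

Reynolds number Re = ρVD/μ = 793 · 0.621 · 0.0326 / 0.00108 = 1.486e+04.
Re > 4000 → turbulent. Relative roughness ε/D = 6.2e-05/0.0326 = 0.0019. Swamee-Jain: f = 0.25/(log₁₀[0.0019/3.7 + 5.74/1.486e+04^0.9])² = 0.25/(log₁₀[0.000514 + 0.00101])² = 0.25/(-2.817)² = 0.0315.
Darcy-Weisbach: ΔP = f(L/D)(ρV²/2) = 0.0315·(8.44/0.0326)·(793·0.621²/2) = 0.0315·258.9·152.9 = 1247 Pa.
ΔP = 1247 Pa = 1.25 kPa.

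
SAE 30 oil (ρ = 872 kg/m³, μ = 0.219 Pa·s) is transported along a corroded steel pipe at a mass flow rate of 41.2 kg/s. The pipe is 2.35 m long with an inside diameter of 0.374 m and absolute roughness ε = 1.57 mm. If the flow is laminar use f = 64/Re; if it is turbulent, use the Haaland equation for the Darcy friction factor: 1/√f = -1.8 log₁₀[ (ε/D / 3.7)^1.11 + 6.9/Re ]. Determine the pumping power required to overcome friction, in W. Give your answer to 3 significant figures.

P ≈ 2.39 W

A = πD²/4 = π(0.374)²/4 = 0.1099 m²; mean velocity V = ṁ/(ρA) = 41.2/(872 · 0.1099) = 0.4301 m/s.
Reynolds number Re = ρVD/μ = 872 · 0.4301 · 0.374 / 0.219 = 640.5.
Re < 2300 → laminar flow, so f = 64/Re = 64/640.5 = 0.09993 (the turbulent correlation is not needed).
Darcy-Weisbach: ΔP = f(L/D)(ρV²/2) = 0.09993·(2.35/0.374)·(872·0.4301²/2) = 0.09993·6.283·80.65 = 50.64 Pa.
Q = ṁ/ρ = 41.2/872 = 0.04725 m³/s.
Pumping power P = QΔP = 0.04725·50.64 = 2.392 W = 2.39 W.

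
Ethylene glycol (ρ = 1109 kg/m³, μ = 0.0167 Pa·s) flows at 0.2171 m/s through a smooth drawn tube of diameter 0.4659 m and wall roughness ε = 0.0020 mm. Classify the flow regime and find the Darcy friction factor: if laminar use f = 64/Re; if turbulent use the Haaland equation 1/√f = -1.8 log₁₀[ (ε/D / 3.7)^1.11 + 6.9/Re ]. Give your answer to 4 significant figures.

Re = ρVD/μ = 1109·0.2171·0.4659/0.0167 = 6717.
Re > 4000 → turbulent. ε/D = 2e-06/0.4659 = 4.29e-06; Haaland: 1/√f = -1.8 log₁₀[2.58e-07 + 0.00103] = 5.379, so f = 0.03456.

f ≈ 0.03456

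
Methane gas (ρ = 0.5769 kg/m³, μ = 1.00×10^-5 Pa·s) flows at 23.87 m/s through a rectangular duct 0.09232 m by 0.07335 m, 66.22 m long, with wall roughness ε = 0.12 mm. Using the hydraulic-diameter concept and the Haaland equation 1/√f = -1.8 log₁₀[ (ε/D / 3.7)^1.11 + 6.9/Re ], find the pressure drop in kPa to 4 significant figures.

ΔP ≈ 3.101 kPa

Hydraulic diameter D_h = 4A/P = 4·(0.09232·0.07335)/(2·(0.09232+0.07335)) = 0.02709/0.3313 = 0.08175 m.
Re = ρVD_h/μ = 0.5769·23.87·0.08175/1e-05 = 1.126e+05.
ε/D_h = 0.00012/0.08175 = 0.00147; Haaland gives 1/√f = -1.8 log₁₀[0.000168+6.13e-05] = 6.553, so f = 0.02329.
ΔP = f(L/D_h)(ρV²/2) = 0.02329·66.22/0.08175·164.4 = 3101 Pa.
ΔP = 3.101 kPa.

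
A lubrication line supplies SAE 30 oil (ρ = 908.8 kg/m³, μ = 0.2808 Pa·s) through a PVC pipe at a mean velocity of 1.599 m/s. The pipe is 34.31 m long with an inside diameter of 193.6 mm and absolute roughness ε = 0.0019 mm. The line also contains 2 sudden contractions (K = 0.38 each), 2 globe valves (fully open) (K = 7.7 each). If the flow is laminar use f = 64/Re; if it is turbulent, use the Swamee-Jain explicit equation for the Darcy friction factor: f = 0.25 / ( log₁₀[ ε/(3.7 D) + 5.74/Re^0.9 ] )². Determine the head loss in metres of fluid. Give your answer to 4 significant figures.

h_f ≈ 3.581 m

Reynolds number Re = ρVD/μ = 908.8 · 1.599 · 0.1936 / 0.281 = 1002.
Re < 2300 → laminar flow, so f = 64/Re = 64/1002 = 0.06388 (the turbulent correlation is not needed).
Total minor-loss coefficient ΣK = 2·0.38 + 2·7.7 = 16.2.
ΔP = [f·L/D + ΣK]·(ρV²/2) = [0.06388·34.31/0.1936 + 16.2]·(908.8·1.599²/2) = [11.32 + 16.2]·1162 = 3.193e+04 Pa.
Head loss h_f = ΔP/(ρg) = 3.193e+04/(908.8·9.81) = 3.581 m.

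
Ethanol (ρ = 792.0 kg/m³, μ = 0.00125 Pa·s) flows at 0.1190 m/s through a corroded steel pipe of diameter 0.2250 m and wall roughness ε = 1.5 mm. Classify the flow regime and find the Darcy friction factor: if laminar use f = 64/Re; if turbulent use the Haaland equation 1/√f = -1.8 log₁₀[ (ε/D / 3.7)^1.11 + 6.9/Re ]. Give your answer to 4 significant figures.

f ≈ 0.03711

Re = ρVD/μ = 792·0.119·0.225/0.00125 = 1.696e+04.
Re > 4000 → turbulent. ε/D = 0.0015/0.225 = 0.00667; Haaland: 1/√f = -1.8 log₁₀[0.000899 + 0.000407] = 5.191, so f = 0.03711.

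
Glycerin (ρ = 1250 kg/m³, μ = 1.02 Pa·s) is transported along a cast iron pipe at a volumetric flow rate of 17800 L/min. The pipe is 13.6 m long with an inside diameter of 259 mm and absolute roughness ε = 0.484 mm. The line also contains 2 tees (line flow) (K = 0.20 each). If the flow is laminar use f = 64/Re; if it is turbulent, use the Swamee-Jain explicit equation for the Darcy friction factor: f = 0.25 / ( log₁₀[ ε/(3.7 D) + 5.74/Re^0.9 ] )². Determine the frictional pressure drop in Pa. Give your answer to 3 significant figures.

Q = 17800 L/min = 17800/60000 = 0.2967 m³/s.
Cross-sectional area A = πD²/4 = π(0.259)²/4 = 0.05269 m²; mean velocity V = Q/A = 0.2967/0.05269 = 5.631 m/s.
Reynolds number Re = ρVD/μ = 1250 · 5.631 · 0.259 / 1.02 = 1787.
Re < 2300 → laminar flow, so f = 64/Re = 64/1787 = 0.03581 (the turbulent correlation is not needed).
Total minor-loss coefficient ΣK = 2·0.2 = 0.4.
ΔP = [f·L/D + ΣK]·(ρV²/2) = [0.03581·13.6/0.259 + 0.4]·(1250·5.631²/2) = [1.88 + 0.4]·1.982e+04 = 4.519e+04 Pa.

ΔP ≈ 45200 Pa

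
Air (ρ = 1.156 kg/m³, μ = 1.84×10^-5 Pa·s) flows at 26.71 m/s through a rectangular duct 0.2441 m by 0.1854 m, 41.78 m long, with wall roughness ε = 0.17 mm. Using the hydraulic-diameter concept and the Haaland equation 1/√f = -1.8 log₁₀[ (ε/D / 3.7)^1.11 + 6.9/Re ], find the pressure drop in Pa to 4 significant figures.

Hydraulic diameter D_h = 4A/P = 4·(0.2441·0.1854)/(2·(0.2441+0.1854)) = 0.181/0.859 = 0.2107 m.
Re = ρVD_h/μ = 1.156·26.71·0.2107/1.84e-05 = 3.536e+05.
ε/D_h = 0.00017/0.2107 = 0.000807; Haaland gives 1/√f = -1.8 log₁₀[8.62e-05+1.95e-05] = 7.156, so f = 0.01953.
ΔP = f(L/D_h)(ρV²/2) = 0.01953·41.78/0.2107·412.4 = 1596 Pa.

ΔP ≈ 1596 Pa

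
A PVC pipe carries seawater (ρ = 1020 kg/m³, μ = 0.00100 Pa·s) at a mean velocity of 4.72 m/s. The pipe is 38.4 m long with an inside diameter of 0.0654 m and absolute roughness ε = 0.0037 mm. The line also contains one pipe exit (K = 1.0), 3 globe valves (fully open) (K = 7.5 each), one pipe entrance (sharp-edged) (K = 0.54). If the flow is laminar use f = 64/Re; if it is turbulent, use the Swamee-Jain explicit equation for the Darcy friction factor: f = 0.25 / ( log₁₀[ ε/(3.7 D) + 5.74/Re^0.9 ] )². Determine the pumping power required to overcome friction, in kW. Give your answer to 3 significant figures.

P ≈ 5.91 kW

Reynolds number Re = ρVD/μ = 1020 · 4.72 · 0.0654 / 0.001 = 3.149e+05.
Re > 4000 → turbulent. Relative roughness ε/D = 3.7e-06/0.0654 = 5.66e-05. Swamee-Jain: f = 0.25/(log₁₀[5.66e-05/3.7 + 5.74/3.149e+05^0.9])² = 0.25/(log₁₀[1.53e-05 + 6.47e-05])² = 0.25/(-4.097)² = 0.01489.
Total minor-loss coefficient ΣK = 1·1 + 3·7.5 + 1·0.54 = 24.
ΔP = [f·L/D + ΣK]·(ρV²/2) = [0.01489·38.4/0.0654 + 24]·(1020·4.72²/2) = [8.744 + 24]·1.136e+04 = 3.725e+05 Pa.
Q = V·A = 4.72·0.003359 = 0.01586 m³/s.
Pumping power P = QΔP = 0.01586·3.725e+05 = 5906 W = 5.91 kW.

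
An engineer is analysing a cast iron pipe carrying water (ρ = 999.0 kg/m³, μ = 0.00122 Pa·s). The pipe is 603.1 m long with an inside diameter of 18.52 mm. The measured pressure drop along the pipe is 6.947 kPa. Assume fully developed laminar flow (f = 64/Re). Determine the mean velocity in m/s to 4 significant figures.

For laminar flow, f = 64/Re with Re = ρVD/μ, so Darcy-Weisbach reduces to ΔP = 32μLV/D². Solving for V: V = ΔP·D²/(32μL) = 6947·(0.01852)²/(32·0.00122·603.1) = 0.1012 m/s.
Check: Re = ρVD/μ = 999·0.1012·0.01852/0.00122 = 1535 < 2300, so the laminar assumption holds.

V ≈ 0.1012 m/s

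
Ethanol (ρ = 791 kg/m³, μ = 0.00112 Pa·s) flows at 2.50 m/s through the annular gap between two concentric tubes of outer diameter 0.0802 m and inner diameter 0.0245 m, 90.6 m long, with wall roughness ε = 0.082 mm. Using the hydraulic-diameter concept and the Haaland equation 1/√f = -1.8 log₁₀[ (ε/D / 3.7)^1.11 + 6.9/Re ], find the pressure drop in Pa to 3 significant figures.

ΔP ≈ 94500 Pa

Hydraulic diameter D_h = 4A/P = D_o - D_i = 0.0802 - 0.0245 = 0.0557 m.
Re = ρVD_h/μ = 791·2.5·0.0557/0.00112 = 9.835e+04.
ε/D_h = 8.2e-05/0.0557 = 0.00147; Haaland gives 1/√f = -1.8 log₁₀[0.000168+7.02e-05] = 6.521, so f = 0.02352.
ΔP = f(L/D_h)(ρV²/2) = 0.02352·90.6/0.0557·2472 = 9.455e+04 Pa.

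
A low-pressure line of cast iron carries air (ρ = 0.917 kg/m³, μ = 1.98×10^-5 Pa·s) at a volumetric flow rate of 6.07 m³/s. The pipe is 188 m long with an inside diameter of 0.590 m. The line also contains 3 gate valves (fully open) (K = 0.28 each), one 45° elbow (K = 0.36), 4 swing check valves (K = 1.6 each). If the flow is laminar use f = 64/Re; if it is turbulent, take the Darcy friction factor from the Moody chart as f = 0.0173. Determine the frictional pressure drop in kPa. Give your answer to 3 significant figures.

ΔP ≈ 2.96 kPa

Cross-sectional area A = πD²/4 = π(0.59)²/4 = 0.2734 m²; mean velocity V = Q/A = 6.07/0.2734 = 22.2 m/s.
Reynolds number Re = ρVD/μ = 0.917 · 22.2 · 0.59 / 1.98e-05 = 6.067e+05.
Re > 4000 → turbulent; use the Moody-chart value f = 0.0173.
Total minor-loss coefficient ΣK = 3·0.28 + 1·0.36 + 4·1.6 = 7.6.
ΔP = [f·L/D + ΣK]·(ρV²/2) = [0.0173·188/0.59 + 7.6]·(0.917·22.2²/2) = [5.513 + 7.6]·226 = 2964 Pa.
ΔP = 2964 Pa = 2.96 kPa.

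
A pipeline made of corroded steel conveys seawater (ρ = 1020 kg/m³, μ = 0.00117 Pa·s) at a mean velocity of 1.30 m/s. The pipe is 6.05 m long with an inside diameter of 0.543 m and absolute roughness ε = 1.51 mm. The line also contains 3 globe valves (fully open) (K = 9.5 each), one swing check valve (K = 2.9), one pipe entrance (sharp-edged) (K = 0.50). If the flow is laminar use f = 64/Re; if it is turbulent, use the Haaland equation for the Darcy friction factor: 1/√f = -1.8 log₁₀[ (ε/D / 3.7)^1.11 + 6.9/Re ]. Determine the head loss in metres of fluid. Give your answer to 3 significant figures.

Reynolds number Re = ρVD/μ = 1020 · 1.3 · 0.543 / 0.00117 = 6.154e+05.
Re > 4000 → turbulent. Relative roughness ε/D = 0.00151/0.543 = 0.00278. Haaland: 1/√f = -1.8 log₁₀[(0.00278/3.7)^1.11 + 6.9/6.154e+05] = -1.8 log₁₀[0.000341 + 1.12e-05] = 6.216, so f = 0.02588.
Total minor-loss coefficient ΣK = 3·9.5 + 1·2.9 + 1·0.5 = 31.9.
ΔP = [f·L/D + ΣK]·(ρV²/2) = [0.02588·6.05/0.543 + 31.9]·(1020·1.3²/2) = [0.2883 + 31.9]·861.9 = 2.774e+04 Pa.
Head loss h_f = ΔP/(ρg) = 2.774e+04/(1020·9.81) = 2.77 m.

h_f ≈ 2.77 m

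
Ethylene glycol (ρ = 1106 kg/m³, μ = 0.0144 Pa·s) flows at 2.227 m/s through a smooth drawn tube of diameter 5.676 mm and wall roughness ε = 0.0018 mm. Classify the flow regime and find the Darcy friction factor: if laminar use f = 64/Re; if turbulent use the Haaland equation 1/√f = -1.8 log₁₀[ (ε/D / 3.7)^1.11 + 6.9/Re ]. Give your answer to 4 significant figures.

f ≈ 0.06592

Re = ρVD/μ = 1106·2.227·0.005676/0.0144 = 970.9.
Re < 2300 → laminar, so f = 64/Re = 0.06592 (roughness is irrelevant in laminar flow).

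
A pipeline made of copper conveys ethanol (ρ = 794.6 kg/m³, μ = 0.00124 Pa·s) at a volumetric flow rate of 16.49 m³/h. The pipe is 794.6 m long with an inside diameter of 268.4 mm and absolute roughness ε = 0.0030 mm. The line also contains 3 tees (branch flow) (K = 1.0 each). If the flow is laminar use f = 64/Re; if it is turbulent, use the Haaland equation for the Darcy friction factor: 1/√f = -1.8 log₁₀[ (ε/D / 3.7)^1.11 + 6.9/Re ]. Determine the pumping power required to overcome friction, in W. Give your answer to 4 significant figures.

P ≈ 1.034 W

Q = 16.49 m³/h = 16.49/3600 = 0.004581 m³/s.
Cross-sectional area A = πD²/4 = π(0.2684)²/4 = 0.05658 m²; mean velocity V = Q/A = 0.004581/0.05658 = 0.08096 m/s.
Reynolds number Re = ρVD/μ = 794.6 · 0.08096 · 0.2684 / 0.00124 = 1.392e+04.
Re > 4000 → turbulent. Relative roughness ε/D = 3e-06/0.2684 = 1.12e-05. Haaland: 1/√f = -1.8 log₁₀[(1.12e-05/3.7)^1.11 + 6.9/1.392e+04] = -1.8 log₁₀[7.46e-07 + 0.000496] = 5.948, so f = 0.02827.
Total minor-loss coefficient ΣK = 3·1 = 3.
ΔP = [f·L/D + ΣK]·(ρV²/2) = [0.02827·794.6/0.2684 + 3]·(794.6·0.08096²/2) = [83.69 + 3]·2.604 = 225.7 Pa.
Pumping power P = QΔP = 0.004581·225.7 = 1.0340 W = 1.034 W.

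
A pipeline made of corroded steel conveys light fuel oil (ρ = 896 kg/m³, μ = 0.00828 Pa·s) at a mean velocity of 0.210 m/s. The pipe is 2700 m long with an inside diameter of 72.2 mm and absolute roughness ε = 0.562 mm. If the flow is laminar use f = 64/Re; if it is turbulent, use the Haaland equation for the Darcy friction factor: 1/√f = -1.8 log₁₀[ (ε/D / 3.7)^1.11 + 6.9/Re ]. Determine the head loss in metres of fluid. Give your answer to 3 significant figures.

Reynolds number Re = ρVD/μ = 896 · 0.21 · 0.0722 / 0.00828 = 1641.
Re < 2300 → laminar flow, so f = 64/Re = 64/1641 = 0.03901 (the turbulent correlation is not needed).
Darcy-Weisbach: ΔP = f(L/D)(ρV²/2) = 0.03901·(2700/0.0722)·(896·0.21²/2) = 0.03901·3.74e+04·19.76 = 2.882e+04 Pa.
Head loss h_f = ΔP/(ρg) = 2.882e+04/(896·9.81) = 3.28 m.

h_f ≈ 3.28 m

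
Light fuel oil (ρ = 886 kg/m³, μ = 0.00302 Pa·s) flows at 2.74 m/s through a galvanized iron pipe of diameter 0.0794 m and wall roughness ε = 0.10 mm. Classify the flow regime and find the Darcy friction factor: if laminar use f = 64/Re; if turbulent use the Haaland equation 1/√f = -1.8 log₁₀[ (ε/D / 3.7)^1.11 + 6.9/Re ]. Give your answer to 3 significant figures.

f ≈ 0.0238

Re = ρVD/μ = 886·2.74·0.0794/0.00302 = 6.383e+04.
Re > 4000 → turbulent. ε/D = 0.0001/0.0794 = 0.00126; Haaland: 1/√f = -1.8 log₁₀[0.000141 + 0.000108] = 6.485, so f = 0.02378.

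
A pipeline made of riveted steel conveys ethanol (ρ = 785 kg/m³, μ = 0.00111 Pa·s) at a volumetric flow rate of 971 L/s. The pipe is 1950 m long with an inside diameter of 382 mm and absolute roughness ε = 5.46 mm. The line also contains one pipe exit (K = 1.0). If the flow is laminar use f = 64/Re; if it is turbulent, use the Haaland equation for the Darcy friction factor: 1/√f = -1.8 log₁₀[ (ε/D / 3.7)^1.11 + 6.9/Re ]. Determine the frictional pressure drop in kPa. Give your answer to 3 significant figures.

Q = 971 L/s = 971/1000 = 0.971 m³/s.
Cross-sectional area A = πD²/4 = π(0.382)²/4 = 0.1146 m²; mean velocity V = Q/A = 0.971/0.1146 = 8.472 m/s.
Reynolds number Re = ρVD/μ = 785 · 8.472 · 0.382 / 0.00111 = 2.289e+06.
Re > 4000 → turbulent. Relative roughness ε/D = 0.00546/0.382 = 0.0143. Haaland: 1/√f = -1.8 log₁₀[(0.0143/3.7)^1.11 + 6.9/2.289e+06] = -1.8 log₁₀[0.0021 + 3.01e-06] = 4.82, so f = 0.04304.
Total minor-loss coefficient ΣK = 1·1 = 1.
ΔP = [f·L/D + ΣK]·(ρV²/2) = [0.04304·1950/0.382 + 1]·(785·8.472²/2) = [219.7 + 1]·2.817e+04 = 6.218e+06 Pa.
ΔP = 6.218e+06 Pa = 6220 kPa.

ΔP ≈ 6220 kPa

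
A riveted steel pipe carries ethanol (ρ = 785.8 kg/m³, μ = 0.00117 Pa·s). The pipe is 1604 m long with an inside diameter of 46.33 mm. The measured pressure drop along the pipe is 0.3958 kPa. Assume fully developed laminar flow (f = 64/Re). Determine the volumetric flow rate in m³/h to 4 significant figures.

Q ≈ 0.08586 m³/h

For laminar flow, f = 64/Re with Re = ρVD/μ, so Darcy-Weisbach reduces to ΔP = 32μLV/D². Solving for V: V = ΔP·D²/(32μL) = 395.8·(0.04633)²/(32·0.00117·1604) = 0.01415 m/s.
Check: Re = ρVD/μ = 785.8·0.01415·0.04633/0.00117 = 440.2 < 2300, so the laminar assumption holds.
Q = V·A = 0.01415·(π/4·0.04633²) = 2.385e-05 m³/s = 0.08586 m³/h.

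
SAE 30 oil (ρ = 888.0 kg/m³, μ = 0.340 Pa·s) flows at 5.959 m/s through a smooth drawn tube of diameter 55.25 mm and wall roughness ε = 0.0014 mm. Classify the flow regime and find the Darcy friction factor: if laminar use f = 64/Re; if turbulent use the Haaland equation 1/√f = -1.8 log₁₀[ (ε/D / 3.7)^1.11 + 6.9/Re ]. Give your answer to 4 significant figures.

f ≈ 0.07443

Re = ρVD/μ = 888·5.959·0.05525/0.34 = 859.9.
Re < 2300 → laminar, so f = 64/Re = 0.07443 (roughness is irrelevant in laminar flow).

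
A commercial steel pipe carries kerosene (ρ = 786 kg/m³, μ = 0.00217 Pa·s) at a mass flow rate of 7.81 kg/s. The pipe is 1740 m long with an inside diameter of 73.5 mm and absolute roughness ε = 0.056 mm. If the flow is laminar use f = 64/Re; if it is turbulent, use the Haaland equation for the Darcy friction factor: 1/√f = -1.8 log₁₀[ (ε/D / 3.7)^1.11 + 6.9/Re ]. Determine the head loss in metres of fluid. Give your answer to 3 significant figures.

A = πD²/4 = π(0.0735)²/4 = 0.004243 m²; mean velocity V = ṁ/(ρA) = 7.81/(786 · 0.004243) = 2.342 m/s.
Reynolds number Re = ρVD/μ = 786 · 2.342 · 0.0735 / 0.00217 = 6.235e+04.
Re > 4000 → turbulent. Relative roughness ε/D = 5.6e-05/0.0735 = 0.000762. Haaland: 1/√f = -1.8 log₁₀[(0.000762/3.7)^1.11 + 6.9/6.235e+04] = -1.8 log₁₀[8.09e-05 + 0.000111] = 6.692, so f = 0.02233.
Darcy-Weisbach: ΔP = f(L/D)(ρV²/2) = 0.02233·(1740/0.0735)·(786·2.342²/2) = 0.02233·2.367e+04·2155 = 1.14e+06 Pa.
Head loss h_f = ΔP/(ρg) = 1.14e+06/(786·9.81) = 148 m.

h_f ≈ 148 m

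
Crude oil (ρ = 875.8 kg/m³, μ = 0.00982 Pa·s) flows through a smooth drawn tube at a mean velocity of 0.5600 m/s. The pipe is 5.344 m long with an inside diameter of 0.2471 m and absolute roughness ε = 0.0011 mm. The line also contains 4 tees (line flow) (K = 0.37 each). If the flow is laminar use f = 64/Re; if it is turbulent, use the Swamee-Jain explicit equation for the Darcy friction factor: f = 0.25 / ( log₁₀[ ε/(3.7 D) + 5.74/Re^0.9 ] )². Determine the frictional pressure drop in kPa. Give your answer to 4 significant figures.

ΔP ≈ 0.2902 kPa

Reynolds number Re = ρVD/μ = 875.8 · 0.56 · 0.2471 / 0.00982 = 1.234e+04.
Re > 4000 → turbulent. Relative roughness ε/D = 1.1e-06/0.2471 = 4.45e-06. Swamee-Jain: f = 0.25/(log₁₀[4.45e-06/3.7 + 5.74/1.234e+04^0.9])² = 0.25/(log₁₀[1.2e-06 + 0.00119])² = 0.25/(-2.923)² = 0.02926.
Total minor-loss coefficient ΣK = 4·0.37 = 1.48.
ΔP = [f·L/D + ΣK]·(ρV²/2) = [0.02926·5.344/0.2471 + 1.48]·(875.8·0.56²/2) = [0.6329 + 1.48]·137.3 = 290.2 Pa.
ΔP = 290.2 Pa = 0.2902 kPa.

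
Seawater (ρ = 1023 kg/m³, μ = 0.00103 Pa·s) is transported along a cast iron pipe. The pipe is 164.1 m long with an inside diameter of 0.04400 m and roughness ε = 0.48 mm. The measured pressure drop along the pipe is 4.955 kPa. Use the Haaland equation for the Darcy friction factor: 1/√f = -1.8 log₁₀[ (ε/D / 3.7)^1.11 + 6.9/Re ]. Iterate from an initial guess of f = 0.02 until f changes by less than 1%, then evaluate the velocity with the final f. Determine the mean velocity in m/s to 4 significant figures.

Rearranging Darcy-Weisbach: V = √(2·ΔP·D/(f·L·ρ)). With ε/D = 0.00048/0.044 = 0.0109, iterate starting from f = 0.02:
  f = 0.02 → V = √(2·4955·0.044/(0.02·164.1·1023)) = 0.3604 m/s; Re = ρVD/μ = 1.575e+04; f → 0.04231
  f = 0.04231 → V = 0.2478 m/s; Re = 1.083e+04; f → 0.04364
  f = 0.04364 → V = 0.244 m/s; Re = 1.066e+04; f → 0.0437
Converged (Δf/f < 1%). With the final f = 0.0437: V = √(2·4955·0.044/(0.0437·164.1·1023)) = 0.2438 m/s.

V ≈ 0.2438 m/s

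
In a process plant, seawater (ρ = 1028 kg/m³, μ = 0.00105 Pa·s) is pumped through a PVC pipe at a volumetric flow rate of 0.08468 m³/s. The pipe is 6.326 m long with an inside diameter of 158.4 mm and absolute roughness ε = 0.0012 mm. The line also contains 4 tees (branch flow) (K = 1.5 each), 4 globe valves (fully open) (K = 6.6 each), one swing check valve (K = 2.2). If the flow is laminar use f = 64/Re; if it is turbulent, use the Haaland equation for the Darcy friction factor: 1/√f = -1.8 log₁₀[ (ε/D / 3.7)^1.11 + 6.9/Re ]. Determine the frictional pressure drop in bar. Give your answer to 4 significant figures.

Cross-sectional area A = πD²/4 = π(0.1584)²/4 = 0.01971 m²; mean velocity V = Q/A = 0.08468/0.01971 = 4.297 m/s.
Reynolds number Re = ρVD/μ = 1028 · 4.297 · 0.1584 / 0.00105 = 6.664e+05.
Re > 4000 → turbulent. Relative roughness ε/D = 1.2e-06/0.1584 = 7.58e-06. Haaland: 1/√f = -1.8 log₁₀[(7.58e-06/3.7)^1.11 + 6.9/6.664e+05] = -1.8 log₁₀[4.85e-07 + 1.04e-05] = 8.937, so f = 0.01252.
Total minor-loss coefficient ΣK = 4·1.5 + 4·6.6 + 1·2.2 = 34.6.
ΔP = [f·L/D + ΣK]·(ρV²/2) = [0.01252·6.326/0.1584 + 34.6]·(1028·4.297²/2) = [0.5 + 34.6]·9491 = 3.331e+05 Pa.
ΔP = 3.331e+05 Pa = 3.331 bar.

ΔP ≈ 3.331 bar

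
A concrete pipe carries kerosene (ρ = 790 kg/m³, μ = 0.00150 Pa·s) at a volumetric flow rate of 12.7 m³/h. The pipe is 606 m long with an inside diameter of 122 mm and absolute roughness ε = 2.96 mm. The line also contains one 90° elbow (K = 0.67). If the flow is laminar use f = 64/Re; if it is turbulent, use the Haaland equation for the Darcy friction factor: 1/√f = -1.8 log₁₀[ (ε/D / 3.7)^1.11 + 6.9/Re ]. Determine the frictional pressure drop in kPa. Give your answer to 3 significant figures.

Q = 12.7 m³/h = 12.7/3600 = 0.003528 m³/s.
Cross-sectional area A = πD²/4 = π(0.122)²/4 = 0.01169 m²; mean velocity V = Q/A = 0.003528/0.01169 = 0.3018 m/s.
Reynolds number Re = ρVD/μ = 790 · 0.3018 · 0.122 / 0.0015 = 1.939e+04.
Re > 4000 → turbulent. Relative roughness ε/D = 0.00296/0.122 = 0.0243. Haaland: 1/√f = -1.8 log₁₀[(0.0243/3.7)^1.11 + 6.9/1.939e+04] = -1.8 log₁₀[0.00377 + 0.000356] = 4.292, so f = 0.05429.
Total minor-loss coefficient ΣK = 1·0.67 = 0.67.
ΔP = [f·L/D + ΣK]·(ρV²/2) = [0.05429·606/0.122 + 0.67]·(790·0.3018²/2) = [269.7 + 0.67]·35.97 = 9726 Pa.
ΔP = 9726 Pa = 9.73 kPa.

ΔP ≈ 9.73 kPa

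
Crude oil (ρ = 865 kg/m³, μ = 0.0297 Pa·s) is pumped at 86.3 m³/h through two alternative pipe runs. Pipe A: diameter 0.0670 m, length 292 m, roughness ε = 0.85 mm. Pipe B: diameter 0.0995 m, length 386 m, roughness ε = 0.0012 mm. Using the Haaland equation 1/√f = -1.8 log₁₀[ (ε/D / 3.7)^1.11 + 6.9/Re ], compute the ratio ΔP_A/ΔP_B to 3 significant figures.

ΔP_A/ΔP_B ≈ 7.66

Pipe A: V = Q/A = 0.02397/0.003526 = 6.799 m/s; Re = 1.327e+04; ε/D = 0.0127; Haaland → f = 0.0447; ΔP_A = f(L/D)(ρV²/2) = 3.895e+06 Pa.
Pipe B: V = Q/A = 0.02397/0.007776 = 3.083 m/s; Re = 8934; ε/D = 1.21e-05; Haaland → f = 0.03187; ΔP_B = f(L/D)(ρV²/2) = 5.083e+05 Pa.
ΔP_A/ΔP_B = 3.895e+06/5.083e+05 = 7.66.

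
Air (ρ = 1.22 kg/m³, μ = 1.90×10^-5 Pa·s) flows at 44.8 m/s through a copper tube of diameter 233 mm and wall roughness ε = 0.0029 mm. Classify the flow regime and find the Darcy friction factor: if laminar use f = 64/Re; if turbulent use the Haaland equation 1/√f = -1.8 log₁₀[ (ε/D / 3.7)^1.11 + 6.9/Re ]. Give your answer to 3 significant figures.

f ≈ 0.0126

Re = ρVD/μ = 1.22·44.8·0.233/1.9e-05 = 6.703e+05.
Re > 4000 → turbulent. ε/D = 2.9e-06/0.233 = 1.24e-05; Haaland: 1/√f = -1.8 log₁₀[8.41e-07 + 1.03e-05] = 8.916, so f = 0.01258.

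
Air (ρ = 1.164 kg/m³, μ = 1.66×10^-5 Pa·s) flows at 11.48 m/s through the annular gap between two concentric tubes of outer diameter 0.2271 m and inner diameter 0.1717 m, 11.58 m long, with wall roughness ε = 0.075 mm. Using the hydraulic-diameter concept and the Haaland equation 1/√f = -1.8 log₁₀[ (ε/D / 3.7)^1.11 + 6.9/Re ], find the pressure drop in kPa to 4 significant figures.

ΔP ≈ 0.4013 kPa

Hydraulic diameter D_h = 4A/P = D_o - D_i = 0.2271 - 0.1717 = 0.0554 m.
Re = ρVD_h/μ = 1.164·11.48·0.0554/1.66e-05 = 4.46e+04.
ε/D_h = 7.5e-05/0.0554 = 0.00135; Haaland gives 1/√f = -1.8 log₁₀[0.000153+0.000155] = 6.321, so f = 0.02503.
ΔP = f(L/D_h)(ρV²/2) = 0.02503·11.58/0.0554·76.7 = 401.3 Pa.
ΔP = 0.4013 kPa.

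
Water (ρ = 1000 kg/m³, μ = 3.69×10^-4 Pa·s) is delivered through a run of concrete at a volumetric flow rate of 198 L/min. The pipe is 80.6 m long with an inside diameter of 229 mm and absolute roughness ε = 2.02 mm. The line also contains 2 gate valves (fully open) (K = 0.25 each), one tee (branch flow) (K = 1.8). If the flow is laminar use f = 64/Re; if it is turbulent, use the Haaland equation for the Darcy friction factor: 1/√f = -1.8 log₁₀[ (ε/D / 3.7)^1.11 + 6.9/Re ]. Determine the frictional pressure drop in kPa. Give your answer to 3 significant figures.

ΔP ≈ 0.0499 kPa

Q = 198 L/min = 198/60000 = 0.0033 m³/s.
Cross-sectional area A = πD²/4 = π(0.229)²/4 = 0.04119 m²; mean velocity V = Q/A = 0.0033/0.04119 = 0.08012 m/s.
Reynolds number Re = ρVD/μ = 1000 · 0.08012 · 0.229 / 0.000369 = 4.972e+04.
Re > 4000 → turbulent. Relative roughness ε/D = 0.00202/0.229 = 0.00882. Haaland: 1/√f = -1.8 log₁₀[(0.00882/3.7)^1.11 + 6.9/4.972e+04] = -1.8 log₁₀[0.00123 + 0.000139] = 5.156, so f = 0.03761.
Total minor-loss coefficient ΣK = 2·0.25 + 1·1.8 = 2.3.
ΔP = [f·L/D + ΣK]·(ρV²/2) = [0.03761·80.6/0.229 + 2.3]·(1000·0.08012²/2) = [13.24 + 2.3]·3.21 = 49.87 Pa.
ΔP = 49.87 Pa = 0.0499 kPa.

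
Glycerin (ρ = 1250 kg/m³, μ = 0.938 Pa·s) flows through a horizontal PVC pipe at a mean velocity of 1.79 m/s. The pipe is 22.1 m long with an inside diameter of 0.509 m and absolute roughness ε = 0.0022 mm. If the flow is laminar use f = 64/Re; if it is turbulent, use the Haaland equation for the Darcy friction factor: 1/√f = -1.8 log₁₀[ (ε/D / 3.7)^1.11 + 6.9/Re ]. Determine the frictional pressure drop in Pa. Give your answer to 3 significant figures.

ΔP ≈ 4580 Pa

Reynolds number Re = ρVD/μ = 1250 · 1.79 · 0.509 / 0.938 = 1214.
Re < 2300 → laminar flow, so f = 64/Re = 64/1214 = 0.05271 (the turbulent correlation is not needed).
Darcy-Weisbach: ΔP = f(L/D)(ρV²/2) = 0.05271·(22.1/0.509)·(1250·1.79²/2) = 0.05271·43.42·2003 = 4583 Pa.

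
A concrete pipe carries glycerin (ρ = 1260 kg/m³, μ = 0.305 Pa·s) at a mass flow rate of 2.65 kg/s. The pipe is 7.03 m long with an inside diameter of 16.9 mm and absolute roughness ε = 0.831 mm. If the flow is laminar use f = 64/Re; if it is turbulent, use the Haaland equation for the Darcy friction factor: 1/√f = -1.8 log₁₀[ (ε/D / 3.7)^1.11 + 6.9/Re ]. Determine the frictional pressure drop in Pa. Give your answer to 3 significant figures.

ΔP ≈ 2.25×10^6 Pa

A = πD²/4 = π(0.0169)²/4 = 0.0002243 m²; mean velocity V = ṁ/(ρA) = 2.65/(1260 · 0.0002243) = 9.376 m/s.
Reynolds number Re = ρVD/μ = 1260 · 9.376 · 0.0169 / 0.305 = 654.6.
Re < 2300 → laminar flow, so f = 64/Re = 64/654.6 = 0.09777 (the turbulent correlation is not needed).
Darcy-Weisbach: ΔP = f(L/D)(ρV²/2) = 0.09777·(7.03/0.0169)·(1260·9.376²/2) = 0.09777·416·5.538e+04 = 2.252e+06 Pa.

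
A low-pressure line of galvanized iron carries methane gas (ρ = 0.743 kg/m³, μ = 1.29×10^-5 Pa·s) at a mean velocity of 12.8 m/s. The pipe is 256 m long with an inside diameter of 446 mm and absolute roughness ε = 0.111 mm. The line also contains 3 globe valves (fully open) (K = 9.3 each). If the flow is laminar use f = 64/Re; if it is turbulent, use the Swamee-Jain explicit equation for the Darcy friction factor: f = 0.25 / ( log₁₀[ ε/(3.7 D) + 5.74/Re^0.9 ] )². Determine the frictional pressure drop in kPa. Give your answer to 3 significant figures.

Reynolds number Re = ρVD/μ = 0.743 · 12.8 · 0.446 / 1.29e-05 = 3.288e+05.
Re > 4000 → turbulent. Relative roughness ε/D = 0.000111/0.446 = 0.000249. Swamee-Jain: f = 0.25/(log₁₀[0.000249/3.7 + 5.74/3.288e+05^0.9])² = 0.25/(log₁₀[6.73e-05 + 6.22e-05])² = 0.25/(-3.888)² = 0.01654.
Total minor-loss coefficient ΣK = 3·9.3 = 27.9.
ΔP = [f·L/D + ΣK]·(ρV²/2) = [0.01654·256/0.446 + 27.9]·(0.743·12.8²/2) = [9.493 + 27.9]·60.87 = 2276 Pa.
ΔP = 2276 Pa = 2.28 kPa.

ΔP ≈ 2.28 kPa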